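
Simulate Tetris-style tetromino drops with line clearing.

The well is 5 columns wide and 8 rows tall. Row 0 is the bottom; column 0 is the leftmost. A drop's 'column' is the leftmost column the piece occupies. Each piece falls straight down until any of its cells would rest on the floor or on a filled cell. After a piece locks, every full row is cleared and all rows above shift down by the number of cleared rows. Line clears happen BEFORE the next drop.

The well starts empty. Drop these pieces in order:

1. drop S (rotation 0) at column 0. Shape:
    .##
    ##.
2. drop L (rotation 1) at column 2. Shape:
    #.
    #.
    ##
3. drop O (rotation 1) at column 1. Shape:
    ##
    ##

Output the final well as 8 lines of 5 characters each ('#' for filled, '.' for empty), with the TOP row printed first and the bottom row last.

Drop 1: S rot0 at col 0 lands with bottom-row=0; cleared 0 line(s) (total 0); column heights now [1 2 2 0 0], max=2
Drop 2: L rot1 at col 2 lands with bottom-row=2; cleared 0 line(s) (total 0); column heights now [1 2 5 3 0], max=5
Drop 3: O rot1 at col 1 lands with bottom-row=5; cleared 0 line(s) (total 0); column heights now [1 7 7 3 0], max=7

Answer: .....
.##..
.##..
..#..
..#..
..##.
.##..
##...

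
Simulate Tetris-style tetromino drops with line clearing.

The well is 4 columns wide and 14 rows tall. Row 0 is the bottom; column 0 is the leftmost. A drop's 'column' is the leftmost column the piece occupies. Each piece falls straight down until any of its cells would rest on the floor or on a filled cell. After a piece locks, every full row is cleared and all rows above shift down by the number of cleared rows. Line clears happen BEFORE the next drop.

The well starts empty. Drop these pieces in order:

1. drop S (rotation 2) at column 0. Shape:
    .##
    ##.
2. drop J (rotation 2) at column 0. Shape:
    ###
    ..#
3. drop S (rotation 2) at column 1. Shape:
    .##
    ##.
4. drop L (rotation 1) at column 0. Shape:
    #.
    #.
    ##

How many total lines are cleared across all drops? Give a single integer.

Drop 1: S rot2 at col 0 lands with bottom-row=0; cleared 0 line(s) (total 0); column heights now [1 2 2 0], max=2
Drop 2: J rot2 at col 0 lands with bottom-row=2; cleared 0 line(s) (total 0); column heights now [4 4 4 0], max=4
Drop 3: S rot2 at col 1 lands with bottom-row=4; cleared 0 line(s) (total 0); column heights now [4 5 6 6], max=6
Drop 4: L rot1 at col 0 lands with bottom-row=5; cleared 1 line(s) (total 1); column heights now [7 5 5 0], max=7

Answer: 1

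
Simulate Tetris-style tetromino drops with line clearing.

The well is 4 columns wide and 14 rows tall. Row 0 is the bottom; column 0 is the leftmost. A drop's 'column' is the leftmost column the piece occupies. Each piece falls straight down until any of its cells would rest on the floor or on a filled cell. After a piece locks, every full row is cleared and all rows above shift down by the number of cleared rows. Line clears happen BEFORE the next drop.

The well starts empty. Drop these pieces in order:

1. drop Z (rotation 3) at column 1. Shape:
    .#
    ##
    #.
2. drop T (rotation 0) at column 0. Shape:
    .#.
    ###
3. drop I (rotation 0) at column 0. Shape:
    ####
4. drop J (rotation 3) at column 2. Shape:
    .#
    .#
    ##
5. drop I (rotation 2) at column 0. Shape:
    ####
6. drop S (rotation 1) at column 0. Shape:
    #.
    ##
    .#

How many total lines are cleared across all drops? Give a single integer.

Answer: 2

Derivation:
Drop 1: Z rot3 at col 1 lands with bottom-row=0; cleared 0 line(s) (total 0); column heights now [0 2 3 0], max=3
Drop 2: T rot0 at col 0 lands with bottom-row=3; cleared 0 line(s) (total 0); column heights now [4 5 4 0], max=5
Drop 3: I rot0 at col 0 lands with bottom-row=5; cleared 1 line(s) (total 1); column heights now [4 5 4 0], max=5
Drop 4: J rot3 at col 2 lands with bottom-row=4; cleared 0 line(s) (total 1); column heights now [4 5 5 7], max=7
Drop 5: I rot2 at col 0 lands with bottom-row=7; cleared 1 line(s) (total 2); column heights now [4 5 5 7], max=7
Drop 6: S rot1 at col 0 lands with bottom-row=5; cleared 0 line(s) (total 2); column heights now [8 7 5 7], max=8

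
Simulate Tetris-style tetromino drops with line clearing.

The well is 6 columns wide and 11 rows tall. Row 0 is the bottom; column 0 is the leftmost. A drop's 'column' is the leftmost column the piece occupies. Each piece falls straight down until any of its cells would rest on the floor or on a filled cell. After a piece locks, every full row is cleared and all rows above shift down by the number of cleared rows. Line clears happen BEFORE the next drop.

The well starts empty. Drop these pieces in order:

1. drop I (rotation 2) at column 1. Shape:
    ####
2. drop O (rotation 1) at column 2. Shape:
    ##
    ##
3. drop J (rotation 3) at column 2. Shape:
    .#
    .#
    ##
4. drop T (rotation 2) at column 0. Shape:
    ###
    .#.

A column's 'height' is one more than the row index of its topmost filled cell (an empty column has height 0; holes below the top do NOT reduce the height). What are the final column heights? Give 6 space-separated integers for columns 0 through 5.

Answer: 5 5 5 6 1 0

Derivation:
Drop 1: I rot2 at col 1 lands with bottom-row=0; cleared 0 line(s) (total 0); column heights now [0 1 1 1 1 0], max=1
Drop 2: O rot1 at col 2 lands with bottom-row=1; cleared 0 line(s) (total 0); column heights now [0 1 3 3 1 0], max=3
Drop 3: J rot3 at col 2 lands with bottom-row=3; cleared 0 line(s) (total 0); column heights now [0 1 4 6 1 0], max=6
Drop 4: T rot2 at col 0 lands with bottom-row=3; cleared 0 line(s) (total 0); column heights now [5 5 5 6 1 0], max=6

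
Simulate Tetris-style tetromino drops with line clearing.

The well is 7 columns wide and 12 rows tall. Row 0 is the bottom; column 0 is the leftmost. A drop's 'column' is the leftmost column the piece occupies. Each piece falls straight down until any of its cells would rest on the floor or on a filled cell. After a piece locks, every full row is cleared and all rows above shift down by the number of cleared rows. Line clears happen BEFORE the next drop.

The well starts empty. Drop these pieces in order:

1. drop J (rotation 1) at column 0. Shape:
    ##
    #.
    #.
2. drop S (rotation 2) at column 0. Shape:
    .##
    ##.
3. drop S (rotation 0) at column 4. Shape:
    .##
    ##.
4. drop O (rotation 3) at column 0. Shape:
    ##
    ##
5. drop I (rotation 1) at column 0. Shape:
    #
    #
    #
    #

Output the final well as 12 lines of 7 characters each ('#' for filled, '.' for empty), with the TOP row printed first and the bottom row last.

Drop 1: J rot1 at col 0 lands with bottom-row=0; cleared 0 line(s) (total 0); column heights now [3 3 0 0 0 0 0], max=3
Drop 2: S rot2 at col 0 lands with bottom-row=3; cleared 0 line(s) (total 0); column heights now [4 5 5 0 0 0 0], max=5
Drop 3: S rot0 at col 4 lands with bottom-row=0; cleared 0 line(s) (total 0); column heights now [4 5 5 0 1 2 2], max=5
Drop 4: O rot3 at col 0 lands with bottom-row=5; cleared 0 line(s) (total 0); column heights now [7 7 5 0 1 2 2], max=7
Drop 5: I rot1 at col 0 lands with bottom-row=7; cleared 0 line(s) (total 0); column heights now [11 7 5 0 1 2 2], max=11

Answer: .......
#......
#......
#......
#......
##.....
##.....
.##....
##.....
##.....
#....##
#...##.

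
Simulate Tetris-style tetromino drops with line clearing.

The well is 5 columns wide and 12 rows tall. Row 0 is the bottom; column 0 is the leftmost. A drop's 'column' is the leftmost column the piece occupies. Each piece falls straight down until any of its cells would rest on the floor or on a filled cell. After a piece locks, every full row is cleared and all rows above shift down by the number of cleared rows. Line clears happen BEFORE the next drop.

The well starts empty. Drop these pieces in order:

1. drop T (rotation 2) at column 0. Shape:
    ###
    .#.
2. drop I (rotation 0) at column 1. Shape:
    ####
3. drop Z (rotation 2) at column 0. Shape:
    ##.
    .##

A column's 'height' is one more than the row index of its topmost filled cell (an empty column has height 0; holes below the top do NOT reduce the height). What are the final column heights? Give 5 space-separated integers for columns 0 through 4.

Answer: 5 5 4 3 3

Derivation:
Drop 1: T rot2 at col 0 lands with bottom-row=0; cleared 0 line(s) (total 0); column heights now [2 2 2 0 0], max=2
Drop 2: I rot0 at col 1 lands with bottom-row=2; cleared 0 line(s) (total 0); column heights now [2 3 3 3 3], max=3
Drop 3: Z rot2 at col 0 lands with bottom-row=3; cleared 0 line(s) (total 0); column heights now [5 5 4 3 3], max=5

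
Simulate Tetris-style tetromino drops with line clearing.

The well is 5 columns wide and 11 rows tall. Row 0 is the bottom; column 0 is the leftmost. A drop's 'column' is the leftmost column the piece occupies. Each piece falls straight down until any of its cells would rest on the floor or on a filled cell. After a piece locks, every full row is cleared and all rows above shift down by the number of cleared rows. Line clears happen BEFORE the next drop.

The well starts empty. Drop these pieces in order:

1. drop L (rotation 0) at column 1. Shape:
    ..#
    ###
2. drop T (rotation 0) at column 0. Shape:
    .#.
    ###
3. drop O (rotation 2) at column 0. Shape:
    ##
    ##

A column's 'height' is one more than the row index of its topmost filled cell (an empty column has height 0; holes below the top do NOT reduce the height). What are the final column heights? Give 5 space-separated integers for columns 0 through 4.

Answer: 5 5 2 2 0

Derivation:
Drop 1: L rot0 at col 1 lands with bottom-row=0; cleared 0 line(s) (total 0); column heights now [0 1 1 2 0], max=2
Drop 2: T rot0 at col 0 lands with bottom-row=1; cleared 0 line(s) (total 0); column heights now [2 3 2 2 0], max=3
Drop 3: O rot2 at col 0 lands with bottom-row=3; cleared 0 line(s) (total 0); column heights now [5 5 2 2 0], max=5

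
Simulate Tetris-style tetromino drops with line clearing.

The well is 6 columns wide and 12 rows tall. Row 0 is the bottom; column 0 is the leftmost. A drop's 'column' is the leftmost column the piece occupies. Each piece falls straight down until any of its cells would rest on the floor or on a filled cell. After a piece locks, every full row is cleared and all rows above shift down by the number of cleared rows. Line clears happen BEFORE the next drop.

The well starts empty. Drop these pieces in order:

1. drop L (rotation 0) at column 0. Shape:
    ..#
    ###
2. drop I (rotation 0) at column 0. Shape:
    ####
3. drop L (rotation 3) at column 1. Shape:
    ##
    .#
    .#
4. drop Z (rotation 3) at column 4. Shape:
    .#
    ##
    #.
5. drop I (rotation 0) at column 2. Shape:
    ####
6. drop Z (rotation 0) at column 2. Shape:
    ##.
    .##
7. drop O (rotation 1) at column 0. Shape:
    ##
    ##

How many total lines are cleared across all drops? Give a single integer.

Answer: 1

Derivation:
Drop 1: L rot0 at col 0 lands with bottom-row=0; cleared 0 line(s) (total 0); column heights now [1 1 2 0 0 0], max=2
Drop 2: I rot0 at col 0 lands with bottom-row=2; cleared 0 line(s) (total 0); column heights now [3 3 3 3 0 0], max=3
Drop 3: L rot3 at col 1 lands with bottom-row=3; cleared 0 line(s) (total 0); column heights now [3 6 6 3 0 0], max=6
Drop 4: Z rot3 at col 4 lands with bottom-row=0; cleared 0 line(s) (total 0); column heights now [3 6 6 3 2 3], max=6
Drop 5: I rot0 at col 2 lands with bottom-row=6; cleared 0 line(s) (total 0); column heights now [3 6 7 7 7 7], max=7
Drop 6: Z rot0 at col 2 lands with bottom-row=7; cleared 0 line(s) (total 0); column heights now [3 6 9 9 8 7], max=9
Drop 7: O rot1 at col 0 lands with bottom-row=6; cleared 1 line(s) (total 1); column heights now [7 7 8 8 7 3], max=8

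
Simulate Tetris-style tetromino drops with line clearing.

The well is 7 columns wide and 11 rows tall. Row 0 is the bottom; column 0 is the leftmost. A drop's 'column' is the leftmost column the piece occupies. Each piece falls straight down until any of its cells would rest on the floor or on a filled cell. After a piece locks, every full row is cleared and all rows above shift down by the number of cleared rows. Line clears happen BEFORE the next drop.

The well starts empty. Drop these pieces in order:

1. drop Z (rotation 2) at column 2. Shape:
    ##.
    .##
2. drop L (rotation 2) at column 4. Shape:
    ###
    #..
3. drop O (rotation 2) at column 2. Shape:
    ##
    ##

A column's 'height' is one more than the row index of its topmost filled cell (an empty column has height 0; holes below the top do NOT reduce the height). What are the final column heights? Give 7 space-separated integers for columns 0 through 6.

Drop 1: Z rot2 at col 2 lands with bottom-row=0; cleared 0 line(s) (total 0); column heights now [0 0 2 2 1 0 0], max=2
Drop 2: L rot2 at col 4 lands with bottom-row=1; cleared 0 line(s) (total 0); column heights now [0 0 2 2 3 3 3], max=3
Drop 3: O rot2 at col 2 lands with bottom-row=2; cleared 0 line(s) (total 0); column heights now [0 0 4 4 3 3 3], max=4

Answer: 0 0 4 4 3 3 3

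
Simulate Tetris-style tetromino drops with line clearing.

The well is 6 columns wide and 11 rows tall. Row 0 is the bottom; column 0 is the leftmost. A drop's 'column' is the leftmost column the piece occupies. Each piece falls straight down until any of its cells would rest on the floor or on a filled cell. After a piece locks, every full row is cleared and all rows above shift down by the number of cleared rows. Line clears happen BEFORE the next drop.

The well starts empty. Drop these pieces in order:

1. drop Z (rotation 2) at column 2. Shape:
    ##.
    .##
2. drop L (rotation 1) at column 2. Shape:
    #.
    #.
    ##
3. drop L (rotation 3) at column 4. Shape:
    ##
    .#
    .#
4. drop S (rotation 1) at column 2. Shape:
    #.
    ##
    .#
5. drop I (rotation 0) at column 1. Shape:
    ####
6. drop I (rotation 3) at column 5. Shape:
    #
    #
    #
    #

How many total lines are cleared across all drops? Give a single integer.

Answer: 0

Derivation:
Drop 1: Z rot2 at col 2 lands with bottom-row=0; cleared 0 line(s) (total 0); column heights now [0 0 2 2 1 0], max=2
Drop 2: L rot1 at col 2 lands with bottom-row=2; cleared 0 line(s) (total 0); column heights now [0 0 5 3 1 0], max=5
Drop 3: L rot3 at col 4 lands with bottom-row=0; cleared 0 line(s) (total 0); column heights now [0 0 5 3 3 3], max=5
Drop 4: S rot1 at col 2 lands with bottom-row=4; cleared 0 line(s) (total 0); column heights now [0 0 7 6 3 3], max=7
Drop 5: I rot0 at col 1 lands with bottom-row=7; cleared 0 line(s) (total 0); column heights now [0 8 8 8 8 3], max=8
Drop 6: I rot3 at col 5 lands with bottom-row=3; cleared 0 line(s) (total 0); column heights now [0 8 8 8 8 7], max=8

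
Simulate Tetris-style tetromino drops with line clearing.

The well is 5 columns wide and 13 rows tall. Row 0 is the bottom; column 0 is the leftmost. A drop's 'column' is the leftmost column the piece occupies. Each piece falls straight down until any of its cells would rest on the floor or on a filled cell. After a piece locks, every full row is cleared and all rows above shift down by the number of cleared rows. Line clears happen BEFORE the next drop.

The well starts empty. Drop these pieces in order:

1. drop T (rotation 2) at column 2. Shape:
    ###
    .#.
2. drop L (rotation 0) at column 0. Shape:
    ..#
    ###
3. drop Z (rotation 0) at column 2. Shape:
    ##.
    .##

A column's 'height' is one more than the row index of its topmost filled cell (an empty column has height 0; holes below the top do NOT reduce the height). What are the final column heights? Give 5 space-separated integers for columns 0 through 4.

Drop 1: T rot2 at col 2 lands with bottom-row=0; cleared 0 line(s) (total 0); column heights now [0 0 2 2 2], max=2
Drop 2: L rot0 at col 0 lands with bottom-row=2; cleared 0 line(s) (total 0); column heights now [3 3 4 2 2], max=4
Drop 3: Z rot0 at col 2 lands with bottom-row=3; cleared 0 line(s) (total 0); column heights now [3 3 5 5 4], max=5

Answer: 3 3 5 5 4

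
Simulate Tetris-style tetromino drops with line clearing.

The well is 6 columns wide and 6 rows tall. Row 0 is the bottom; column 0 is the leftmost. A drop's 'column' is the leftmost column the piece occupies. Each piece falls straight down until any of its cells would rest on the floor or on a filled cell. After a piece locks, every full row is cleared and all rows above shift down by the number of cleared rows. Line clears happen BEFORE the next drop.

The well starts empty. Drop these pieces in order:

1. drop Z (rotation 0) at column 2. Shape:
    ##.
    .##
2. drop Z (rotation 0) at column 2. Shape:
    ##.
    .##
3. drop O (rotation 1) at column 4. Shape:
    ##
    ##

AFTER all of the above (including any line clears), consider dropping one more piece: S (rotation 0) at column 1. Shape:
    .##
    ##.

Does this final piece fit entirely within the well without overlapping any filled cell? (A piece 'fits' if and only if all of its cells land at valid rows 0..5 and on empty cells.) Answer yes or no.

Answer: yes

Derivation:
Drop 1: Z rot0 at col 2 lands with bottom-row=0; cleared 0 line(s) (total 0); column heights now [0 0 2 2 1 0], max=2
Drop 2: Z rot0 at col 2 lands with bottom-row=2; cleared 0 line(s) (total 0); column heights now [0 0 4 4 3 0], max=4
Drop 3: O rot1 at col 4 lands with bottom-row=3; cleared 0 line(s) (total 0); column heights now [0 0 4 4 5 5], max=5
Test piece S rot0 at col 1 (width 3): heights before test = [0 0 4 4 5 5]; fits = True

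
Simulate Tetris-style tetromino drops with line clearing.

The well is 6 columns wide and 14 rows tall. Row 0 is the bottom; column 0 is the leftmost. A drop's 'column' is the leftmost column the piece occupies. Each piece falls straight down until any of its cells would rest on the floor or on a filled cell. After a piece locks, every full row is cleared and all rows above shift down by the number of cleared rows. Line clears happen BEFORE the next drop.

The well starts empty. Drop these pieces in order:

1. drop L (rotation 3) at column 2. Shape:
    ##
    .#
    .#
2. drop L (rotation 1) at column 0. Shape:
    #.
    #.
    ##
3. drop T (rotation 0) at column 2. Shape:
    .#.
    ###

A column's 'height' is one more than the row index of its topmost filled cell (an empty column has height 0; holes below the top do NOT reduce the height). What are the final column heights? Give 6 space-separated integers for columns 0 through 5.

Drop 1: L rot3 at col 2 lands with bottom-row=0; cleared 0 line(s) (total 0); column heights now [0 0 3 3 0 0], max=3
Drop 2: L rot1 at col 0 lands with bottom-row=0; cleared 0 line(s) (total 0); column heights now [3 1 3 3 0 0], max=3
Drop 3: T rot0 at col 2 lands with bottom-row=3; cleared 0 line(s) (total 0); column heights now [3 1 4 5 4 0], max=5

Answer: 3 1 4 5 4 0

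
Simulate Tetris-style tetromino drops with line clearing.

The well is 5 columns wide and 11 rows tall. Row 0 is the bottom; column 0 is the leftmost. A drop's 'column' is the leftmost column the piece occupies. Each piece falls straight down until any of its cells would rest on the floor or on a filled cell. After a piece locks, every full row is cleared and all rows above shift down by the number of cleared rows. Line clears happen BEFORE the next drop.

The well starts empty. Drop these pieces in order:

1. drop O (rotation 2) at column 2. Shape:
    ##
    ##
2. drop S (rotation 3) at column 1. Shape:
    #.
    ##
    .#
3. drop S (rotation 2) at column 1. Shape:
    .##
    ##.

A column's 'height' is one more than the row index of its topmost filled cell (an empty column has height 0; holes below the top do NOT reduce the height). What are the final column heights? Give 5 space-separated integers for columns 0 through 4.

Answer: 0 6 7 7 0

Derivation:
Drop 1: O rot2 at col 2 lands with bottom-row=0; cleared 0 line(s) (total 0); column heights now [0 0 2 2 0], max=2
Drop 2: S rot3 at col 1 lands with bottom-row=2; cleared 0 line(s) (total 0); column heights now [0 5 4 2 0], max=5
Drop 3: S rot2 at col 1 lands with bottom-row=5; cleared 0 line(s) (total 0); column heights now [0 6 7 7 0], max=7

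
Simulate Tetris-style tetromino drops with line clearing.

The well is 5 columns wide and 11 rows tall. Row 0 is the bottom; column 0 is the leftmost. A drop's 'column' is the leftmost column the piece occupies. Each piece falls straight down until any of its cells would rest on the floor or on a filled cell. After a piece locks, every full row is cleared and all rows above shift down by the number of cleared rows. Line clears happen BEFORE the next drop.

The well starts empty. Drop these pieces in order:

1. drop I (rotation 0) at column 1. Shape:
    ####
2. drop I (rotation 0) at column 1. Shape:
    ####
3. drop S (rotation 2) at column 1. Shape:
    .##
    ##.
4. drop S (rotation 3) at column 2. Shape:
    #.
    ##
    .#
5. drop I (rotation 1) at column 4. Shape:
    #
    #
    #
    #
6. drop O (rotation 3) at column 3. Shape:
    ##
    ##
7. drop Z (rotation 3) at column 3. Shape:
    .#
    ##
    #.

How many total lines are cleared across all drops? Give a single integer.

Drop 1: I rot0 at col 1 lands with bottom-row=0; cleared 0 line(s) (total 0); column heights now [0 1 1 1 1], max=1
Drop 2: I rot0 at col 1 lands with bottom-row=1; cleared 0 line(s) (total 0); column heights now [0 2 2 2 2], max=2
Drop 3: S rot2 at col 1 lands with bottom-row=2; cleared 0 line(s) (total 0); column heights now [0 3 4 4 2], max=4
Drop 4: S rot3 at col 2 lands with bottom-row=4; cleared 0 line(s) (total 0); column heights now [0 3 7 6 2], max=7
Drop 5: I rot1 at col 4 lands with bottom-row=2; cleared 0 line(s) (total 0); column heights now [0 3 7 6 6], max=7
Drop 6: O rot3 at col 3 lands with bottom-row=6; cleared 0 line(s) (total 0); column heights now [0 3 7 8 8], max=8
Drop 7: Z rot3 at col 3 lands with bottom-row=8; cleared 0 line(s) (total 0); column heights now [0 3 7 10 11], max=11

Answer: 0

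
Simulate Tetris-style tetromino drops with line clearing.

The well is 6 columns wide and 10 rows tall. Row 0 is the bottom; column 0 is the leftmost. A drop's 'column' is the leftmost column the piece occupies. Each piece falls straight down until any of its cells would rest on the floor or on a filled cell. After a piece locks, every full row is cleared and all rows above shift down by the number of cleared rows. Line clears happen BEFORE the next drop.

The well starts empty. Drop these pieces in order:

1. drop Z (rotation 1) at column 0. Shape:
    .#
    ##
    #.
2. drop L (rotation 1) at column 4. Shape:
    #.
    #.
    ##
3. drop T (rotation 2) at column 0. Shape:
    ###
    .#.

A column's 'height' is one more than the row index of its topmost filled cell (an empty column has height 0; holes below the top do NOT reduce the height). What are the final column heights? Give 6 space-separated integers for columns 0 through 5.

Answer: 5 5 5 0 3 1

Derivation:
Drop 1: Z rot1 at col 0 lands with bottom-row=0; cleared 0 line(s) (total 0); column heights now [2 3 0 0 0 0], max=3
Drop 2: L rot1 at col 4 lands with bottom-row=0; cleared 0 line(s) (total 0); column heights now [2 3 0 0 3 1], max=3
Drop 3: T rot2 at col 0 lands with bottom-row=3; cleared 0 line(s) (total 0); column heights now [5 5 5 0 3 1], max=5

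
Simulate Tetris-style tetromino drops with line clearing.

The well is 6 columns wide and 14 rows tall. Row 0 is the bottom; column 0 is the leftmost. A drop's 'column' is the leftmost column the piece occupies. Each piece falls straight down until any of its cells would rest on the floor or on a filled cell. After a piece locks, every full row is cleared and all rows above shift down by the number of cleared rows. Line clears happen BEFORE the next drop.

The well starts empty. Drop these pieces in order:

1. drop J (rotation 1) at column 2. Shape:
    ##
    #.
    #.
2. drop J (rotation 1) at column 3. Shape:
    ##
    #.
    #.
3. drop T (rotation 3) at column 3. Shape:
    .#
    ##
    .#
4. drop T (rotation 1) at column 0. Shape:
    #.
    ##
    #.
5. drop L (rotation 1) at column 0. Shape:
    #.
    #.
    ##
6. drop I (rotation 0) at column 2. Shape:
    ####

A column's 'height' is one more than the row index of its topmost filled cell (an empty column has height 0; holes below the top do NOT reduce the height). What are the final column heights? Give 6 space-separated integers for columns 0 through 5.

Drop 1: J rot1 at col 2 lands with bottom-row=0; cleared 0 line(s) (total 0); column heights now [0 0 3 3 0 0], max=3
Drop 2: J rot1 at col 3 lands with bottom-row=3; cleared 0 line(s) (total 0); column heights now [0 0 3 6 6 0], max=6
Drop 3: T rot3 at col 3 lands with bottom-row=6; cleared 0 line(s) (total 0); column heights now [0 0 3 8 9 0], max=9
Drop 4: T rot1 at col 0 lands with bottom-row=0; cleared 0 line(s) (total 0); column heights now [3 2 3 8 9 0], max=9
Drop 5: L rot1 at col 0 lands with bottom-row=3; cleared 0 line(s) (total 0); column heights now [6 4 3 8 9 0], max=9
Drop 6: I rot0 at col 2 lands with bottom-row=9; cleared 0 line(s) (total 0); column heights now [6 4 10 10 10 10], max=10

Answer: 6 4 10 10 10 10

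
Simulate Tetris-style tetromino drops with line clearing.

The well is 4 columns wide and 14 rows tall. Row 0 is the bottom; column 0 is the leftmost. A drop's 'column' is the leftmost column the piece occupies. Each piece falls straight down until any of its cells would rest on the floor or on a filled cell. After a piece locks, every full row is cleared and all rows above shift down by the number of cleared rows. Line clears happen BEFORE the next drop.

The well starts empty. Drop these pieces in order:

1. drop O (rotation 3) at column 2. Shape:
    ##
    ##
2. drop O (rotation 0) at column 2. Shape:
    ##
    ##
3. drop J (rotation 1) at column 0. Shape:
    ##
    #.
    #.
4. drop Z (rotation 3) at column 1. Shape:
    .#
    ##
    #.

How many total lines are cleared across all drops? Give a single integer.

Answer: 1

Derivation:
Drop 1: O rot3 at col 2 lands with bottom-row=0; cleared 0 line(s) (total 0); column heights now [0 0 2 2], max=2
Drop 2: O rot0 at col 2 lands with bottom-row=2; cleared 0 line(s) (total 0); column heights now [0 0 4 4], max=4
Drop 3: J rot1 at col 0 lands with bottom-row=0; cleared 1 line(s) (total 1); column heights now [2 0 3 3], max=3
Drop 4: Z rot3 at col 1 lands with bottom-row=2; cleared 0 line(s) (total 1); column heights now [2 4 5 3], max=5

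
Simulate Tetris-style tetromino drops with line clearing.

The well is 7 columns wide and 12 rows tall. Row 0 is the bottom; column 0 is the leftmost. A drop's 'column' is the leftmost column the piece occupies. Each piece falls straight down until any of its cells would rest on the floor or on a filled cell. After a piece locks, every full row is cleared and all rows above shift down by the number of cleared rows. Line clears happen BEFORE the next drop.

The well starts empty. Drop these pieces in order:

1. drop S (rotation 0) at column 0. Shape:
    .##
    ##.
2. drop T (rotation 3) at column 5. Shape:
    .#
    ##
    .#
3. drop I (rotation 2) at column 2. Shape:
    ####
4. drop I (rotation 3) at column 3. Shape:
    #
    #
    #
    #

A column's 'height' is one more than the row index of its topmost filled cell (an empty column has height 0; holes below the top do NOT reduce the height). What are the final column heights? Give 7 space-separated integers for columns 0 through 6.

Drop 1: S rot0 at col 0 lands with bottom-row=0; cleared 0 line(s) (total 0); column heights now [1 2 2 0 0 0 0], max=2
Drop 2: T rot3 at col 5 lands with bottom-row=0; cleared 0 line(s) (total 0); column heights now [1 2 2 0 0 2 3], max=3
Drop 3: I rot2 at col 2 lands with bottom-row=2; cleared 0 line(s) (total 0); column heights now [1 2 3 3 3 3 3], max=3
Drop 4: I rot3 at col 3 lands with bottom-row=3; cleared 0 line(s) (total 0); column heights now [1 2 3 7 3 3 3], max=7

Answer: 1 2 3 7 3 3 3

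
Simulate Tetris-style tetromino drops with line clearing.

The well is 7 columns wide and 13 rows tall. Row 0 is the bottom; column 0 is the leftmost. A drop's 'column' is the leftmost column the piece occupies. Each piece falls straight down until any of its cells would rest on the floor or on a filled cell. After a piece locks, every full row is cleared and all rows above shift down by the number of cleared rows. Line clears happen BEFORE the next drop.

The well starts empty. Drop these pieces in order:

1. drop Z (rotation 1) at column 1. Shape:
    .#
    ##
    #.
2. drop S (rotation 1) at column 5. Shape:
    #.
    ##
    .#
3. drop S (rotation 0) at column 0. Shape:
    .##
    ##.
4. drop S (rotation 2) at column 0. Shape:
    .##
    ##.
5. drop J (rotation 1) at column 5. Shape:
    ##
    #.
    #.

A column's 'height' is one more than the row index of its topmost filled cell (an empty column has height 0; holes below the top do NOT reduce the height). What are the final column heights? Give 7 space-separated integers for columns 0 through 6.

Drop 1: Z rot1 at col 1 lands with bottom-row=0; cleared 0 line(s) (total 0); column heights now [0 2 3 0 0 0 0], max=3
Drop 2: S rot1 at col 5 lands with bottom-row=0; cleared 0 line(s) (total 0); column heights now [0 2 3 0 0 3 2], max=3
Drop 3: S rot0 at col 0 lands with bottom-row=2; cleared 0 line(s) (total 0); column heights now [3 4 4 0 0 3 2], max=4
Drop 4: S rot2 at col 0 lands with bottom-row=4; cleared 0 line(s) (total 0); column heights now [5 6 6 0 0 3 2], max=6
Drop 5: J rot1 at col 5 lands with bottom-row=3; cleared 0 line(s) (total 0); column heights now [5 6 6 0 0 6 6], max=6

Answer: 5 6 6 0 0 6 6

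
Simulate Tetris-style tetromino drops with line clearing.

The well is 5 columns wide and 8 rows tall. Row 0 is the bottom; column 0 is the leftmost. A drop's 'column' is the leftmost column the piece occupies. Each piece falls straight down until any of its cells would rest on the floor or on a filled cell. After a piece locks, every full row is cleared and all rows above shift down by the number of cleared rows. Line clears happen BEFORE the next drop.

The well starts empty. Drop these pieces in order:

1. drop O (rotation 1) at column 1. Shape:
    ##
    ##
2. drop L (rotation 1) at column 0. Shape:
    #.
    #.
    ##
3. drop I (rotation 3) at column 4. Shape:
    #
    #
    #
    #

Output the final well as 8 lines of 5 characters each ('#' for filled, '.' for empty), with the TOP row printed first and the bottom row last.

Drop 1: O rot1 at col 1 lands with bottom-row=0; cleared 0 line(s) (total 0); column heights now [0 2 2 0 0], max=2
Drop 2: L rot1 at col 0 lands with bottom-row=2; cleared 0 line(s) (total 0); column heights now [5 3 2 0 0], max=5
Drop 3: I rot3 at col 4 lands with bottom-row=0; cleared 0 line(s) (total 0); column heights now [5 3 2 0 4], max=5

Answer: .....
.....
.....
#....
#...#
##..#
.##.#
.##.#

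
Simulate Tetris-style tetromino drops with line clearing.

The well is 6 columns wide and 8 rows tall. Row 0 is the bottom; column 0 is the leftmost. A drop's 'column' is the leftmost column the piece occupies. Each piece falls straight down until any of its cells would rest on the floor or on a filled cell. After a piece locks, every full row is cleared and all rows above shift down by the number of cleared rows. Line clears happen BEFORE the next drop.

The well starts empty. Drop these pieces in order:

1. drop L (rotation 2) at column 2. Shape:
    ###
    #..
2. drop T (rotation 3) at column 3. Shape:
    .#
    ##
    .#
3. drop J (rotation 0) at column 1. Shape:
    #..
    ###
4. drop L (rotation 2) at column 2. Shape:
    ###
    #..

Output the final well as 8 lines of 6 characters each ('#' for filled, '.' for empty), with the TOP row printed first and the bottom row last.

Drop 1: L rot2 at col 2 lands with bottom-row=0; cleared 0 line(s) (total 0); column heights now [0 0 2 2 2 0], max=2
Drop 2: T rot3 at col 3 lands with bottom-row=2; cleared 0 line(s) (total 0); column heights now [0 0 2 4 5 0], max=5
Drop 3: J rot0 at col 1 lands with bottom-row=4; cleared 0 line(s) (total 0); column heights now [0 6 5 5 5 0], max=6
Drop 4: L rot2 at col 2 lands with bottom-row=5; cleared 0 line(s) (total 0); column heights now [0 6 7 7 7 0], max=7

Answer: ......
..###.
.##...
.####.
...##.
....#.
..###.
..#...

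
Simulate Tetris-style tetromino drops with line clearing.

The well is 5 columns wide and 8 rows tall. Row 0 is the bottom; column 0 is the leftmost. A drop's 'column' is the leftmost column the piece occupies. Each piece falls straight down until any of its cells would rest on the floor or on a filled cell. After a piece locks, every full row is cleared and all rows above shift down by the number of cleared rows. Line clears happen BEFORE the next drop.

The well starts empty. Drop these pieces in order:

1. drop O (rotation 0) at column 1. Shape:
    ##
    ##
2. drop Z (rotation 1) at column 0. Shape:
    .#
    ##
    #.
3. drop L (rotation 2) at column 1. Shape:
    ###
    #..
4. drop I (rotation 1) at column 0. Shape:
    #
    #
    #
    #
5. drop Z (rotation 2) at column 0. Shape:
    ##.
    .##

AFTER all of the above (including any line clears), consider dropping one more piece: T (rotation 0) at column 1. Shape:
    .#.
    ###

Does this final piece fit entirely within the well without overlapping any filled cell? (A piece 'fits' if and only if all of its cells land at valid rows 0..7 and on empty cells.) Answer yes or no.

Answer: no

Derivation:
Drop 1: O rot0 at col 1 lands with bottom-row=0; cleared 0 line(s) (total 0); column heights now [0 2 2 0 0], max=2
Drop 2: Z rot1 at col 0 lands with bottom-row=1; cleared 0 line(s) (total 0); column heights now [3 4 2 0 0], max=4
Drop 3: L rot2 at col 1 lands with bottom-row=4; cleared 0 line(s) (total 0); column heights now [3 6 6 6 0], max=6
Drop 4: I rot1 at col 0 lands with bottom-row=3; cleared 0 line(s) (total 0); column heights now [7 6 6 6 0], max=7
Drop 5: Z rot2 at col 0 lands with bottom-row=6; cleared 0 line(s) (total 0); column heights now [8 8 7 6 0], max=8
Test piece T rot0 at col 1 (width 3): heights before test = [8 8 7 6 0]; fits = False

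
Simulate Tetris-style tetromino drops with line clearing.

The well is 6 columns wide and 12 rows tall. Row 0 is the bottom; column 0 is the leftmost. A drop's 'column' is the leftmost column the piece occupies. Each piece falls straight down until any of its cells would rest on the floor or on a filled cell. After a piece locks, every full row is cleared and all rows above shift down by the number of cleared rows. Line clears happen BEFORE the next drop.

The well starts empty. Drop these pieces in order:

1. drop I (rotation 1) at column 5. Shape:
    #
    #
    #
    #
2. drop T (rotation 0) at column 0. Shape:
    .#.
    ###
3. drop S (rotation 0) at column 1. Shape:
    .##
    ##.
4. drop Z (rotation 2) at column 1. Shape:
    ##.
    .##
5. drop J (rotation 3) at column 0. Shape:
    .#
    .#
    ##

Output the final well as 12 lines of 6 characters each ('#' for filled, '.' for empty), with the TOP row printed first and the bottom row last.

Answer: ......
......
......
.#....
.#....
##....
.##...
..##..
..##.#
.##..#
.#...#
###..#

Derivation:
Drop 1: I rot1 at col 5 lands with bottom-row=0; cleared 0 line(s) (total 0); column heights now [0 0 0 0 0 4], max=4
Drop 2: T rot0 at col 0 lands with bottom-row=0; cleared 0 line(s) (total 0); column heights now [1 2 1 0 0 4], max=4
Drop 3: S rot0 at col 1 lands with bottom-row=2; cleared 0 line(s) (total 0); column heights now [1 3 4 4 0 4], max=4
Drop 4: Z rot2 at col 1 lands with bottom-row=4; cleared 0 line(s) (total 0); column heights now [1 6 6 5 0 4], max=6
Drop 5: J rot3 at col 0 lands with bottom-row=6; cleared 0 line(s) (total 0); column heights now [7 9 6 5 0 4], max=9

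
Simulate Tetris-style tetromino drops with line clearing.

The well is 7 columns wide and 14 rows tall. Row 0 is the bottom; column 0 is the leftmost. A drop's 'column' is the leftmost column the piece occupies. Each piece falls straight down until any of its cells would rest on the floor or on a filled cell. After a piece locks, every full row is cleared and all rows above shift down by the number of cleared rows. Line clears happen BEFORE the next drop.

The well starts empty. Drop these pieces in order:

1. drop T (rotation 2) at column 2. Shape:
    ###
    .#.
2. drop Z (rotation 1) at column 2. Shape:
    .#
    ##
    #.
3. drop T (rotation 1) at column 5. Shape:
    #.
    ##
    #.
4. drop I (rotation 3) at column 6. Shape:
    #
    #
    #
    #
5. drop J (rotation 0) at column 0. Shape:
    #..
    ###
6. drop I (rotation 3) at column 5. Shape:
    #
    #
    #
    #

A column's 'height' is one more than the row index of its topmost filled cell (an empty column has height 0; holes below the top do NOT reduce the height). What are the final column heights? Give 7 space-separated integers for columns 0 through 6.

Drop 1: T rot2 at col 2 lands with bottom-row=0; cleared 0 line(s) (total 0); column heights now [0 0 2 2 2 0 0], max=2
Drop 2: Z rot1 at col 2 lands with bottom-row=2; cleared 0 line(s) (total 0); column heights now [0 0 4 5 2 0 0], max=5
Drop 3: T rot1 at col 5 lands with bottom-row=0; cleared 0 line(s) (total 0); column heights now [0 0 4 5 2 3 2], max=5
Drop 4: I rot3 at col 6 lands with bottom-row=2; cleared 0 line(s) (total 0); column heights now [0 0 4 5 2 3 6], max=6
Drop 5: J rot0 at col 0 lands with bottom-row=4; cleared 0 line(s) (total 0); column heights now [6 5 5 5 2 3 6], max=6
Drop 6: I rot3 at col 5 lands with bottom-row=3; cleared 0 line(s) (total 0); column heights now [6 5 5 5 2 7 6], max=7

Answer: 6 5 5 5 2 7 6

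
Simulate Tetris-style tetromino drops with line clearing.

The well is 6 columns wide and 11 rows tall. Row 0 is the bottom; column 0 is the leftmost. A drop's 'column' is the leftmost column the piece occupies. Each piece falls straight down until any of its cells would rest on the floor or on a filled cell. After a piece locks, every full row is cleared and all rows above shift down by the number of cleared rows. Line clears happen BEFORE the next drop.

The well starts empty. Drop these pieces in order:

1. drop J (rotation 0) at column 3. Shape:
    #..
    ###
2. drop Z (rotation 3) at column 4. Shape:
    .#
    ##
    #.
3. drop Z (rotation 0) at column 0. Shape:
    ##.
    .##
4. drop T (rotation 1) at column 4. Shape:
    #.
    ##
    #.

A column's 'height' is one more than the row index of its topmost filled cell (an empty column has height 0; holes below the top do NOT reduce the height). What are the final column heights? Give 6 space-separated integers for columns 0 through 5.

Drop 1: J rot0 at col 3 lands with bottom-row=0; cleared 0 line(s) (total 0); column heights now [0 0 0 2 1 1], max=2
Drop 2: Z rot3 at col 4 lands with bottom-row=1; cleared 0 line(s) (total 0); column heights now [0 0 0 2 3 4], max=4
Drop 3: Z rot0 at col 0 lands with bottom-row=0; cleared 0 line(s) (total 0); column heights now [2 2 1 2 3 4], max=4
Drop 4: T rot1 at col 4 lands with bottom-row=3; cleared 0 line(s) (total 0); column heights now [2 2 1 2 6 5], max=6

Answer: 2 2 1 2 6 5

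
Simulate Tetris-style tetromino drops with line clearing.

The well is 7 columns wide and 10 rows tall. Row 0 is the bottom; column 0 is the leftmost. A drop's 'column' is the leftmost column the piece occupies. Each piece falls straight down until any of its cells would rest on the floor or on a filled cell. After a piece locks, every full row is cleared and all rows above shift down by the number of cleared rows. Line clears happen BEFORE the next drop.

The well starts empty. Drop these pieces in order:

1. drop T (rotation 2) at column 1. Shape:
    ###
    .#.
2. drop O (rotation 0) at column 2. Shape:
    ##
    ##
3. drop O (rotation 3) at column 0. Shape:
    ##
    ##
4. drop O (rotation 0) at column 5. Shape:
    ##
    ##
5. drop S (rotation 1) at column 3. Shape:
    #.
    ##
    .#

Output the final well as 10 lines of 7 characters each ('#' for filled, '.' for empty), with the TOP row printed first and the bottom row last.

Drop 1: T rot2 at col 1 lands with bottom-row=0; cleared 0 line(s) (total 0); column heights now [0 2 2 2 0 0 0], max=2
Drop 2: O rot0 at col 2 lands with bottom-row=2; cleared 0 line(s) (total 0); column heights now [0 2 4 4 0 0 0], max=4
Drop 3: O rot3 at col 0 lands with bottom-row=2; cleared 0 line(s) (total 0); column heights now [4 4 4 4 0 0 0], max=4
Drop 4: O rot0 at col 5 lands with bottom-row=0; cleared 0 line(s) (total 0); column heights now [4 4 4 4 0 2 2], max=4
Drop 5: S rot1 at col 3 lands with bottom-row=3; cleared 0 line(s) (total 0); column heights now [4 4 4 6 5 2 2], max=6

Answer: .......
.......
.......
.......
...#...
...##..
#####..
####...
.###.##
..#..##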